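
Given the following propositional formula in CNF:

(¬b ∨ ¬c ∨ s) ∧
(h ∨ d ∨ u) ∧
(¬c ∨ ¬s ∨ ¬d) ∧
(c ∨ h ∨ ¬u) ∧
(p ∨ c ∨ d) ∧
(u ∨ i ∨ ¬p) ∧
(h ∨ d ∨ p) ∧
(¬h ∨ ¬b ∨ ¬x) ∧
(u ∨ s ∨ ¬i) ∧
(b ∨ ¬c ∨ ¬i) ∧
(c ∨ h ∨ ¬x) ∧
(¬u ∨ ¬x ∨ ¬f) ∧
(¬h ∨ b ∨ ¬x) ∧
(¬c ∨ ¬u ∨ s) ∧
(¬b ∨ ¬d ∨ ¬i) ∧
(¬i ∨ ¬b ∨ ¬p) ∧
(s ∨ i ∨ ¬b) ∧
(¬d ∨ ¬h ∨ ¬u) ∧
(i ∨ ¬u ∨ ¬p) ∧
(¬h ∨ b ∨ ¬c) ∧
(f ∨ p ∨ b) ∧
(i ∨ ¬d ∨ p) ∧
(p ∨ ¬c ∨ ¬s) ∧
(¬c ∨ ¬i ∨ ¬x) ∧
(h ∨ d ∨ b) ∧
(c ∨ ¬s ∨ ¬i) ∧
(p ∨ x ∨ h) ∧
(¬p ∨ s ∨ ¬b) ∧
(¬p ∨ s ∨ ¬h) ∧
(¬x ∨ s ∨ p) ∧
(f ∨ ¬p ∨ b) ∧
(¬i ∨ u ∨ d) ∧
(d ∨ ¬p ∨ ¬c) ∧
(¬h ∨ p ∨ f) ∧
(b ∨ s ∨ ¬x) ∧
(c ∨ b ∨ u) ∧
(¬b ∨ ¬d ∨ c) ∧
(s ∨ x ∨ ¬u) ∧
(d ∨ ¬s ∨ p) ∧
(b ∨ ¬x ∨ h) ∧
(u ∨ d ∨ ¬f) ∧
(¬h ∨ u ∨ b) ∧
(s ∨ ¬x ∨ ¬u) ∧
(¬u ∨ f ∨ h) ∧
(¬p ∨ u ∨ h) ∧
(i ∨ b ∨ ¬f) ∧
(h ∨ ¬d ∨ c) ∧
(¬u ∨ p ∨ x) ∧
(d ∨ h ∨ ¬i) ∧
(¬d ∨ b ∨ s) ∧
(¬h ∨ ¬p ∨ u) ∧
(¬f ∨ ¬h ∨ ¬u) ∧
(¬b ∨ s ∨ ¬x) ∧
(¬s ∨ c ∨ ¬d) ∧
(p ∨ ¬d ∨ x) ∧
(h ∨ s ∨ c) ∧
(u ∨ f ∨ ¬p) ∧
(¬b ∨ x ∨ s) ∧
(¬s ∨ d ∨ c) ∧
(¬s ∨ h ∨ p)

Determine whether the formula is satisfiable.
No

No, the formula is not satisfiable.

No assignment of truth values to the variables can make all 60 clauses true simultaneously.

The formula is UNSAT (unsatisfiable).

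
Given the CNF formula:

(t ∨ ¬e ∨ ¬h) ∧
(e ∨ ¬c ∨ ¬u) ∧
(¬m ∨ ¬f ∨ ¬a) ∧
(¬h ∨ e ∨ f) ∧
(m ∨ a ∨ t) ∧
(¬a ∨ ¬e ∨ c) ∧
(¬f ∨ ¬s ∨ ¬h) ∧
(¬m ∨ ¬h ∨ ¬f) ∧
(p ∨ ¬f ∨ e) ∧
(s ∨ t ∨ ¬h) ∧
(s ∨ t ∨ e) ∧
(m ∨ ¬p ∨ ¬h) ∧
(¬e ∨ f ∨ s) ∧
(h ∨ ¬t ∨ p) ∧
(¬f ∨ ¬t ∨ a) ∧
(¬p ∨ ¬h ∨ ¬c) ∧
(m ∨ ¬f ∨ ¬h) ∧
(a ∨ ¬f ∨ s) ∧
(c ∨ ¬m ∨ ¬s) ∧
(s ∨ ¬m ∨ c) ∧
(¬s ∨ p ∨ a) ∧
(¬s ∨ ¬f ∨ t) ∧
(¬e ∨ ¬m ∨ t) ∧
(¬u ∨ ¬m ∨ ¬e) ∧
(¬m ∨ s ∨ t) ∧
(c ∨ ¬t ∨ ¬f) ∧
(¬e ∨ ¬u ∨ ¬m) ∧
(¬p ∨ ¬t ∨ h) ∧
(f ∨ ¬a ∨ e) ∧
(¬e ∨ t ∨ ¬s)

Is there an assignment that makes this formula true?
Yes

Yes, the formula is satisfiable.

One satisfying assignment is: c=True, t=False, a=False, u=False, e=False, m=True, p=True, h=False, s=True, f=False

Verification: With this assignment, all 30 clauses evaluate to true.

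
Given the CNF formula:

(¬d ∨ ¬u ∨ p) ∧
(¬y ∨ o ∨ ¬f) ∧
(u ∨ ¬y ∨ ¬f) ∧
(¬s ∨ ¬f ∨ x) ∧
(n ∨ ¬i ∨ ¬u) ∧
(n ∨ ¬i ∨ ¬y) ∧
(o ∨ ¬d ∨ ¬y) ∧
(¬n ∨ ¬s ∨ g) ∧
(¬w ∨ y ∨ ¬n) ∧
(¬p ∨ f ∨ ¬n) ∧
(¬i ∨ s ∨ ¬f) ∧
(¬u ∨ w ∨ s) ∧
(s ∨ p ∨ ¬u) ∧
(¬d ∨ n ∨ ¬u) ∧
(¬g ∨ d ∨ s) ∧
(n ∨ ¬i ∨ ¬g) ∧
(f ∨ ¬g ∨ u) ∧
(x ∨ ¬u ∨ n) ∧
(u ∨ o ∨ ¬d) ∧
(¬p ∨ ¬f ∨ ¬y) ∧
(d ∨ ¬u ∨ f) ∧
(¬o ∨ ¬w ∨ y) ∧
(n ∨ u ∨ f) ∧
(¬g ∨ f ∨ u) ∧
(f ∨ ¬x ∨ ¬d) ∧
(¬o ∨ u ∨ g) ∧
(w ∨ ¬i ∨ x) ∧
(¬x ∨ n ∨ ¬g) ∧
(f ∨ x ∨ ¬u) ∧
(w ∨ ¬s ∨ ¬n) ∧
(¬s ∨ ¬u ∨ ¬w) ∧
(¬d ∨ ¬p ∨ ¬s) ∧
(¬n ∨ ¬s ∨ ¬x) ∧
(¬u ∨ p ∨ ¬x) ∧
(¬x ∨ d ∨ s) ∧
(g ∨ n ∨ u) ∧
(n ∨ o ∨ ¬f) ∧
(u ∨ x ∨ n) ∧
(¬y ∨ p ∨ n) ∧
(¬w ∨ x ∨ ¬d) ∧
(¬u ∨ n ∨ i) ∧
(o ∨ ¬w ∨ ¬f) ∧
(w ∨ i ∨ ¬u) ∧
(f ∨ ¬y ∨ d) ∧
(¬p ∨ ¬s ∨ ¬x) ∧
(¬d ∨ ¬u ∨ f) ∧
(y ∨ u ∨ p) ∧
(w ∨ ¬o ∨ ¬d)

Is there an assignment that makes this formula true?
Yes

Yes, the formula is satisfiable.

One satisfying assignment is: o=False, f=True, g=False, n=True, d=False, i=False, x=False, y=False, u=False, s=False, w=False, p=True

Verification: With this assignment, all 48 clauses evaluate to true.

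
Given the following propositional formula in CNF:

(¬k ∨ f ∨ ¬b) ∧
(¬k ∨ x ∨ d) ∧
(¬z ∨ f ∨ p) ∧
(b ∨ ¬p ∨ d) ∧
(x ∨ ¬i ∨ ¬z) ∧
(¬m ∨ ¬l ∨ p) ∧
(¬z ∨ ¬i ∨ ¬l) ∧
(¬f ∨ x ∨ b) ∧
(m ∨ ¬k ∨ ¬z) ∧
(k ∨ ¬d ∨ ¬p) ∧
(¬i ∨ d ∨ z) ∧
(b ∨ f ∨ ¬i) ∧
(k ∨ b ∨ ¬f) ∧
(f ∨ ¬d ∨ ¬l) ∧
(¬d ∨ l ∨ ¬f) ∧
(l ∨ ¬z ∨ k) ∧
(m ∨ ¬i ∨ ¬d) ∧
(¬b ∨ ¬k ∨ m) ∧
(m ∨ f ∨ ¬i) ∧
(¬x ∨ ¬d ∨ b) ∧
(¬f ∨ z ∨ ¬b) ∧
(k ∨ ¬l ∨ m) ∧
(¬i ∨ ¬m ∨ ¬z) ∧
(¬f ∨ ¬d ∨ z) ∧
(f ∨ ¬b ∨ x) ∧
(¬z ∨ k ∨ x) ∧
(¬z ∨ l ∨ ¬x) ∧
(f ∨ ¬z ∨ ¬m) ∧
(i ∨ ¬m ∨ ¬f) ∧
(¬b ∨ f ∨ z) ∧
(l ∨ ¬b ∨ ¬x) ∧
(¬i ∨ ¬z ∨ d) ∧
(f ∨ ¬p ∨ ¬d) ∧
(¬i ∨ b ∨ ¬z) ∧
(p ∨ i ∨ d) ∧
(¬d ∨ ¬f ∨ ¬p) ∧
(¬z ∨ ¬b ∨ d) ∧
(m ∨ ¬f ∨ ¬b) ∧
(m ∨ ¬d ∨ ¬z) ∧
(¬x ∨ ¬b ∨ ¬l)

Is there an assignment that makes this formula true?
Yes

Yes, the formula is satisfiable.

One satisfying assignment is: l=False, d=True, i=False, b=False, p=False, f=False, x=False, z=False, k=False, m=False

Verification: With this assignment, all 40 clauses evaluate to true.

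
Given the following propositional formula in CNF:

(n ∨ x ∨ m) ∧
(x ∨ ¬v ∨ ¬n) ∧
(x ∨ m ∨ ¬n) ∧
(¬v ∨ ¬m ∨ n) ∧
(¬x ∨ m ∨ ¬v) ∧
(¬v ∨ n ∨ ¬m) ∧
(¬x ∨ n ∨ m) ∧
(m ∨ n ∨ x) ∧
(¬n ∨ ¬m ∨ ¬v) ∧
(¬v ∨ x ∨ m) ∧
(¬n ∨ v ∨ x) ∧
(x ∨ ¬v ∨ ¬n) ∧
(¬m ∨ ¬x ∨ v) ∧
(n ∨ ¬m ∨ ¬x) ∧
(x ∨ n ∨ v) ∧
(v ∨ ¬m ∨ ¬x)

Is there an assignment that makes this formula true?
Yes

Yes, the formula is satisfiable.

One satisfying assignment is: x=True, n=True, m=False, v=False

Verification: With this assignment, all 16 clauses evaluate to true.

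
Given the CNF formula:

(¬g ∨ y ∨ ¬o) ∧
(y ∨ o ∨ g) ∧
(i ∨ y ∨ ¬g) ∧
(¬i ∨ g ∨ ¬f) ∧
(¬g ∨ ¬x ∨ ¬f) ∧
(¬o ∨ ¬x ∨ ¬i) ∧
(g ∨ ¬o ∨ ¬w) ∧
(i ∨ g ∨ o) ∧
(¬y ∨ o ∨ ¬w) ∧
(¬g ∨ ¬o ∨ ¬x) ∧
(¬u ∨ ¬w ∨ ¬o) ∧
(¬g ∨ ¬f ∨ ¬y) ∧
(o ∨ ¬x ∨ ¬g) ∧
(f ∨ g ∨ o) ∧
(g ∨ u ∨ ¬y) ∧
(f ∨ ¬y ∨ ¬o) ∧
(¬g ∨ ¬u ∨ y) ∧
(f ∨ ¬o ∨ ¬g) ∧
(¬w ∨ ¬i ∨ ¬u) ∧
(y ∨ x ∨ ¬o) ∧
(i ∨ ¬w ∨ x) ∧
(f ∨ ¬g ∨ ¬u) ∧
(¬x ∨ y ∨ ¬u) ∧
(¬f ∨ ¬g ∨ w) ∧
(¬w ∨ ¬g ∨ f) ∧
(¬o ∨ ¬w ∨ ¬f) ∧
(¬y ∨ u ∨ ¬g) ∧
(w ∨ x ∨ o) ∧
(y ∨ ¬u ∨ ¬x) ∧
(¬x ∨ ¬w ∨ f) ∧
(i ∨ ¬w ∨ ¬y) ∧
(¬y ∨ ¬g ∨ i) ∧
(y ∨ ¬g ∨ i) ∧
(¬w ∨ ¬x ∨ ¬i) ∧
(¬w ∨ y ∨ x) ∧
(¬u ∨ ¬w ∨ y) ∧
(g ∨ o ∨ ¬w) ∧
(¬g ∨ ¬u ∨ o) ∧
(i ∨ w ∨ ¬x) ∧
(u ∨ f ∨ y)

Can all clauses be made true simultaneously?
Yes

Yes, the formula is satisfiable.

One satisfying assignment is: u=True, y=True, o=True, f=True, w=False, x=False, i=False, g=False

Verification: With this assignment, all 40 clauses evaluate to true.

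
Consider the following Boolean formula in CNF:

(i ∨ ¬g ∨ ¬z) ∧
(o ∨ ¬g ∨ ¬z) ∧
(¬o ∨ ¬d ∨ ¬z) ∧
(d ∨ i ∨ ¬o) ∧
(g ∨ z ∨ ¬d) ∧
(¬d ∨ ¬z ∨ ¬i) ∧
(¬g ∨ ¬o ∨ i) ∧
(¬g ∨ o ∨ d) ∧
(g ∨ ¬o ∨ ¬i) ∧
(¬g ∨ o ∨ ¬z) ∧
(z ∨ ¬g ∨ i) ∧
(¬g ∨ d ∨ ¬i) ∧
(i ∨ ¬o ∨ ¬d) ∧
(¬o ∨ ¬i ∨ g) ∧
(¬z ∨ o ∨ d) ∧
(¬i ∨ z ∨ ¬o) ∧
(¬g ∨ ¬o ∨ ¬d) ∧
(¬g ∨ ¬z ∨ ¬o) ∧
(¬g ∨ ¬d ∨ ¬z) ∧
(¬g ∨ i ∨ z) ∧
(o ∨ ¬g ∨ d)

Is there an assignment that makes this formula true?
Yes

Yes, the formula is satisfiable.

One satisfying assignment is: i=False, o=False, z=False, g=False, d=False

Verification: With this assignment, all 21 clauses evaluate to true.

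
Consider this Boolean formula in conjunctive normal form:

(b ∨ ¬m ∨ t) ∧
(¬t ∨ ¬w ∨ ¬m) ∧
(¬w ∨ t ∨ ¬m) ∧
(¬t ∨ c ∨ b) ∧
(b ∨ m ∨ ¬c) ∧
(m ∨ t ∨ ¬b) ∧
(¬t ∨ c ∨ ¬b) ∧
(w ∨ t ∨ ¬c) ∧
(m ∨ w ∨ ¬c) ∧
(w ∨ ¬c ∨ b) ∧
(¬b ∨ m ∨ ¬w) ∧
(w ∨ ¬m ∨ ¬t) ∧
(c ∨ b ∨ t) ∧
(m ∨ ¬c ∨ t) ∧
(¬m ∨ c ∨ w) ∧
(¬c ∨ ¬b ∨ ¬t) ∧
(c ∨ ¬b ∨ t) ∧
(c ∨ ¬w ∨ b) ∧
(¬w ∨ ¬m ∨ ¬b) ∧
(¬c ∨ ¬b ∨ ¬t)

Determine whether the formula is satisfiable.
No

No, the formula is not satisfiable.

No assignment of truth values to the variables can make all 20 clauses true simultaneously.

The formula is UNSAT (unsatisfiable).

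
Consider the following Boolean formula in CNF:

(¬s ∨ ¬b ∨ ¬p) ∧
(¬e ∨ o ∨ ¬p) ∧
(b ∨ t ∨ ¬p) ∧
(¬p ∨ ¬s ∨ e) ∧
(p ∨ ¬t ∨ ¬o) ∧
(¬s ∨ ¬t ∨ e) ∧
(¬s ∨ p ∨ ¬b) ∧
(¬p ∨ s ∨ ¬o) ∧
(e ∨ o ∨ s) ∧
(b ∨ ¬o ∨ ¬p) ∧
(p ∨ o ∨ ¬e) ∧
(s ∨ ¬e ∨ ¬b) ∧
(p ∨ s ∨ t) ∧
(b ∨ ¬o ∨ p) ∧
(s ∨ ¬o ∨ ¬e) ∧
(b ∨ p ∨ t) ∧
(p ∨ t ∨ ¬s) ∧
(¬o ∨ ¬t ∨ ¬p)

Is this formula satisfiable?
No

No, the formula is not satisfiable.

No assignment of truth values to the variables can make all 18 clauses true simultaneously.

The formula is UNSAT (unsatisfiable).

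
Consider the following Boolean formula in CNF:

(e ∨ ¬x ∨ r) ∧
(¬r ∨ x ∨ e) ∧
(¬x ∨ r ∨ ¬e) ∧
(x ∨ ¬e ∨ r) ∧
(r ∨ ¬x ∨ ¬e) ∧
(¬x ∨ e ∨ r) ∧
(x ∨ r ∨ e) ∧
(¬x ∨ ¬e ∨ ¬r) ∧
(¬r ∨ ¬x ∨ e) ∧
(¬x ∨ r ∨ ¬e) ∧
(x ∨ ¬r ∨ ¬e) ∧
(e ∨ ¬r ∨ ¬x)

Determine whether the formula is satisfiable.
No

No, the formula is not satisfiable.

No assignment of truth values to the variables can make all 12 clauses true simultaneously.

The formula is UNSAT (unsatisfiable).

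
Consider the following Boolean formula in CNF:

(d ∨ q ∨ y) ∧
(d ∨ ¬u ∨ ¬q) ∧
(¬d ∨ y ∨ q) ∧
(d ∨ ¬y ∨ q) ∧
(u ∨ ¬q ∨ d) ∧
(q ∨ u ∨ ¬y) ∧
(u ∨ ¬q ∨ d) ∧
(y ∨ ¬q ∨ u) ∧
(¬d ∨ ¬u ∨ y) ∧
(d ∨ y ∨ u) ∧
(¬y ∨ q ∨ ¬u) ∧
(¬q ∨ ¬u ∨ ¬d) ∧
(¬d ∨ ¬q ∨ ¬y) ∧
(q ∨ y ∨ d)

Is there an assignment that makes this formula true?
No

No, the formula is not satisfiable.

No assignment of truth values to the variables can make all 14 clauses true simultaneously.

The formula is UNSAT (unsatisfiable).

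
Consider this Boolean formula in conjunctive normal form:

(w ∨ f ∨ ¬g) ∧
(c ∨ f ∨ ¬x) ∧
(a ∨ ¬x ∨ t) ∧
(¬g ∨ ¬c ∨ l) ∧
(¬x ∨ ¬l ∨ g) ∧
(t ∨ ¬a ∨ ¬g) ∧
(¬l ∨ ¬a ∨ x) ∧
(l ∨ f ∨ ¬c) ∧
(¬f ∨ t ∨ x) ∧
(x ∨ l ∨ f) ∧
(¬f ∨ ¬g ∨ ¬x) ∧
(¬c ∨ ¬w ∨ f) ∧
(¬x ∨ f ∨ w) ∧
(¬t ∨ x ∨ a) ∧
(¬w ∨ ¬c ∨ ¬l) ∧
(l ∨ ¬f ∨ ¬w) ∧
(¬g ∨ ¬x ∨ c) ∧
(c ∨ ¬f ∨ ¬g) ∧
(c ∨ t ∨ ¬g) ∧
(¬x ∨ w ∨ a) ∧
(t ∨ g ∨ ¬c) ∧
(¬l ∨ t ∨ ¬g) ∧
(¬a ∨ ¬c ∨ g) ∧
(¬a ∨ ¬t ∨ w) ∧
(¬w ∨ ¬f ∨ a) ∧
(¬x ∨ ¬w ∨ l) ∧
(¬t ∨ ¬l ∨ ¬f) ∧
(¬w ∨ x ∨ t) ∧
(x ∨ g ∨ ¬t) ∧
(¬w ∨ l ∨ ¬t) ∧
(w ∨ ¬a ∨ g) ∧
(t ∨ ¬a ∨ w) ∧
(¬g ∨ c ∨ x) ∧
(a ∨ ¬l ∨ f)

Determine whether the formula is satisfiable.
No

No, the formula is not satisfiable.

No assignment of truth values to the variables can make all 34 clauses true simultaneously.

The formula is UNSAT (unsatisfiable).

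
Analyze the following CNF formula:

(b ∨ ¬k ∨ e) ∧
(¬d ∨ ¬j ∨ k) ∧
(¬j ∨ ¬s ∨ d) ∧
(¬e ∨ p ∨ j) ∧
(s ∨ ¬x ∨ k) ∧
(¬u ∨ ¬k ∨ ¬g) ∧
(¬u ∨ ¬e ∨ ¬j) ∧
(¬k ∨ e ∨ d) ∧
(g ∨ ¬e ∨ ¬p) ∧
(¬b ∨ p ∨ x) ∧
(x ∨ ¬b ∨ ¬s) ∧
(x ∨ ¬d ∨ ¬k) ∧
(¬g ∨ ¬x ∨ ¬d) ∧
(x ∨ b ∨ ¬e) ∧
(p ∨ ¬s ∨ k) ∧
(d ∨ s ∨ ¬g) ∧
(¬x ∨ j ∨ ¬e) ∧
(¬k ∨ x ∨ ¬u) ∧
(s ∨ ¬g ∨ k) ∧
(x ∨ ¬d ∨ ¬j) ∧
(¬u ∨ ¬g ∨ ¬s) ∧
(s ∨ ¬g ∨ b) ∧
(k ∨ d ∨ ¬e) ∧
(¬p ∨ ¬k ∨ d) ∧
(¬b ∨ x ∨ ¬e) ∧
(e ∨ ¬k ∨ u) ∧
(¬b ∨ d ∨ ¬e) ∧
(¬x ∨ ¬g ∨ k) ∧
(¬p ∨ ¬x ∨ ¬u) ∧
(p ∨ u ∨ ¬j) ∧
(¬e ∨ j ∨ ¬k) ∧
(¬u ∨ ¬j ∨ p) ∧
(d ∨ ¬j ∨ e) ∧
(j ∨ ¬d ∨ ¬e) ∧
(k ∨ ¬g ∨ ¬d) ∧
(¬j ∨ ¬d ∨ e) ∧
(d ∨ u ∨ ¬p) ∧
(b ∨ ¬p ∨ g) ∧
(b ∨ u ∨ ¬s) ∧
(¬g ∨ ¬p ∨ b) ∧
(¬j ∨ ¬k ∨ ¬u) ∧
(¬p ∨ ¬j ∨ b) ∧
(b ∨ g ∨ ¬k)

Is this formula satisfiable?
Yes

Yes, the formula is satisfiable.

One satisfying assignment is: j=False, k=False, s=False, d=False, x=False, g=False, b=False, e=False, u=False, p=False

Verification: With this assignment, all 43 clauses evaluate to true.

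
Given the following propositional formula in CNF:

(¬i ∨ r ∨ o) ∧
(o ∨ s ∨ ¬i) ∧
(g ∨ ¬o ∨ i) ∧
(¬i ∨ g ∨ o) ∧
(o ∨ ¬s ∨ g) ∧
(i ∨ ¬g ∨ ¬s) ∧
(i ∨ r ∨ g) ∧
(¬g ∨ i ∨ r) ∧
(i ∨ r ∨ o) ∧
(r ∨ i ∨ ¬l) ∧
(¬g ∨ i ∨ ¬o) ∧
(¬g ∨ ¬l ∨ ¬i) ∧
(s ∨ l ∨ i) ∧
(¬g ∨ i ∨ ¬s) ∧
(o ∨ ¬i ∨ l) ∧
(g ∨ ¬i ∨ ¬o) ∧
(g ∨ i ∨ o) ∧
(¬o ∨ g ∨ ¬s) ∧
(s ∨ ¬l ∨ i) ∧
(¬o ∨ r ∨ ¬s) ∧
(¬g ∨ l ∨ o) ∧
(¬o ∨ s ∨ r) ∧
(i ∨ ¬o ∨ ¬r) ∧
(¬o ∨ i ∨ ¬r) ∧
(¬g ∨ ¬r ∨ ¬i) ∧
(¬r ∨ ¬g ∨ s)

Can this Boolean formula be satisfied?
No

No, the formula is not satisfiable.

No assignment of truth values to the variables can make all 26 clauses true simultaneously.

The formula is UNSAT (unsatisfiable).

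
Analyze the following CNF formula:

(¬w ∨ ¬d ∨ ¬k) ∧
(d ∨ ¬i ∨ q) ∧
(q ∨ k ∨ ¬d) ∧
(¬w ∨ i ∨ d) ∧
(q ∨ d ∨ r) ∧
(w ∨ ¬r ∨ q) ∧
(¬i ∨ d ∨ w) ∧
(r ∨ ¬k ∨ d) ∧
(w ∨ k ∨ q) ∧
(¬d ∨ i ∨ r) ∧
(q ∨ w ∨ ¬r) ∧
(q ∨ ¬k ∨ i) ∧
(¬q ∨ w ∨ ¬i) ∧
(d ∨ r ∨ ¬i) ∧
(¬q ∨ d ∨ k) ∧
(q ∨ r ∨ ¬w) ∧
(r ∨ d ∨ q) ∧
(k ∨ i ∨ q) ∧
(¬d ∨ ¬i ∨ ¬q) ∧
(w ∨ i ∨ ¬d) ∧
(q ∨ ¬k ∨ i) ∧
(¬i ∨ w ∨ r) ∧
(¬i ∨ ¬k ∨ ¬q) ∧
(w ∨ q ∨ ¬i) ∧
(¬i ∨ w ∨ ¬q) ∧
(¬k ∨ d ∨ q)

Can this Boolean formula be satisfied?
Yes

Yes, the formula is satisfiable.

One satisfying assignment is: k=True, r=True, d=False, q=True, i=False, w=False

Verification: With this assignment, all 26 clauses evaluate to true.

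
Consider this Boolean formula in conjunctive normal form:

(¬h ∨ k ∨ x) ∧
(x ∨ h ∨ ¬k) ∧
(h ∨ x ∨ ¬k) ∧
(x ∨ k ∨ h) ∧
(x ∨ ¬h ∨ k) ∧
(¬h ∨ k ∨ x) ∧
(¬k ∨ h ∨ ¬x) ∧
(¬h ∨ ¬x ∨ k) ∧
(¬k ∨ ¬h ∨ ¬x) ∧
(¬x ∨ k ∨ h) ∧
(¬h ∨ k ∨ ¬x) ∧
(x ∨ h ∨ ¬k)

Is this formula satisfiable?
Yes

Yes, the formula is satisfiable.

One satisfying assignment is: x=False, h=True, k=True

Verification: With this assignment, all 12 clauses evaluate to true.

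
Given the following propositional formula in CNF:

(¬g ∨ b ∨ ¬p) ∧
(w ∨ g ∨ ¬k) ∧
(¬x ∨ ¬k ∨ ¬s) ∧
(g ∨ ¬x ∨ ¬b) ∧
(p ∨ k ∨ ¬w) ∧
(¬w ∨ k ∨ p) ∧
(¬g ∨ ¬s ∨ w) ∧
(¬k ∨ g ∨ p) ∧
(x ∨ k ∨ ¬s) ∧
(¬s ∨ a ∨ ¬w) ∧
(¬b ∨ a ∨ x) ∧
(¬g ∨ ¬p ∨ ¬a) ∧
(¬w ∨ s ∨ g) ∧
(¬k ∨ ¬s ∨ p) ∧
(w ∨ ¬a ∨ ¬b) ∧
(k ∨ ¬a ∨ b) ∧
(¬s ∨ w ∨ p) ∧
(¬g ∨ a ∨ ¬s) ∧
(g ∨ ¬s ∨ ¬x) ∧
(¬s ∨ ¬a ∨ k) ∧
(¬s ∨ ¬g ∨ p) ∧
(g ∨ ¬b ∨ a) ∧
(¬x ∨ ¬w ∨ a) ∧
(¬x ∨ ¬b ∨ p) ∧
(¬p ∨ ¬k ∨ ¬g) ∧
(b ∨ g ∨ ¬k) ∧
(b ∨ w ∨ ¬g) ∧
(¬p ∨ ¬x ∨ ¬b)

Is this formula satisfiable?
Yes

Yes, the formula is satisfiable.

One satisfying assignment is: g=False, k=False, a=False, b=False, w=False, x=False, s=False, p=False

Verification: With this assignment, all 28 clauses evaluate to true.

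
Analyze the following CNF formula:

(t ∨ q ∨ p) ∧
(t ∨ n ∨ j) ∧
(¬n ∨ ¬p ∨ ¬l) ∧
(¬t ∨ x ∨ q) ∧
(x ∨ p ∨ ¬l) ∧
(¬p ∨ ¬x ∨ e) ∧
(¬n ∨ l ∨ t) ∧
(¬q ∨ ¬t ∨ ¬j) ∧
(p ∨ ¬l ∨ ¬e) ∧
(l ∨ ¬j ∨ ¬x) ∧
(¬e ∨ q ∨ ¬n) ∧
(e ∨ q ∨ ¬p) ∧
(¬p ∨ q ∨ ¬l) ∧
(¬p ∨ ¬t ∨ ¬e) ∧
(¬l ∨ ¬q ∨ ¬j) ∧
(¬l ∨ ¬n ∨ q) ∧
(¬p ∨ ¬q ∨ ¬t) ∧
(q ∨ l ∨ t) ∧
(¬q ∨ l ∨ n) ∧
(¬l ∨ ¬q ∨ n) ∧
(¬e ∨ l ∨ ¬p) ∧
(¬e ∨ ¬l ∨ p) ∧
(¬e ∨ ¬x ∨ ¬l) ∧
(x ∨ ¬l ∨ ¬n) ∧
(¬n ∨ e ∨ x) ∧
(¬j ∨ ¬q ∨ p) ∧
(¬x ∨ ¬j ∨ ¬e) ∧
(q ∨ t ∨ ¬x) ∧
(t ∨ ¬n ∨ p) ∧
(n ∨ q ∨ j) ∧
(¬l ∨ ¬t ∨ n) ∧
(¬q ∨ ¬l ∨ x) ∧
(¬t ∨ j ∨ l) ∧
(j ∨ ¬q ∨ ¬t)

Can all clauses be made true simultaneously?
No

No, the formula is not satisfiable.

No assignment of truth values to the variables can make all 34 clauses true simultaneously.

The formula is UNSAT (unsatisfiable).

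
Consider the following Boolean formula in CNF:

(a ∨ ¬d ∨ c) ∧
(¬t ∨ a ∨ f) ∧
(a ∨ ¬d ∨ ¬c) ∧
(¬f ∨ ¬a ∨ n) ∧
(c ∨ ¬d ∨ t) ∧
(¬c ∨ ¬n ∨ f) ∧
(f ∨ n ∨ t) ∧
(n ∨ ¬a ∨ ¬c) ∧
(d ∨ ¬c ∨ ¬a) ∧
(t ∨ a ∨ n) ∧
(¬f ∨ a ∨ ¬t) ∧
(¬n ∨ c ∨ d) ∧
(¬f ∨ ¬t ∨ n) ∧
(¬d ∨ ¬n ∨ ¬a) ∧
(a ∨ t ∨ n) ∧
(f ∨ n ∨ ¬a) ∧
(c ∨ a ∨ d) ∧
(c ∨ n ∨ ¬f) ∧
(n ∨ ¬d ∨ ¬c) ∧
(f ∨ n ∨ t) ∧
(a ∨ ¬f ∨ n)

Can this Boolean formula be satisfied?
Yes

Yes, the formula is satisfiable.

One satisfying assignment is: d=False, f=True, t=False, c=True, n=True, a=False

Verification: With this assignment, all 21 clauses evaluate to true.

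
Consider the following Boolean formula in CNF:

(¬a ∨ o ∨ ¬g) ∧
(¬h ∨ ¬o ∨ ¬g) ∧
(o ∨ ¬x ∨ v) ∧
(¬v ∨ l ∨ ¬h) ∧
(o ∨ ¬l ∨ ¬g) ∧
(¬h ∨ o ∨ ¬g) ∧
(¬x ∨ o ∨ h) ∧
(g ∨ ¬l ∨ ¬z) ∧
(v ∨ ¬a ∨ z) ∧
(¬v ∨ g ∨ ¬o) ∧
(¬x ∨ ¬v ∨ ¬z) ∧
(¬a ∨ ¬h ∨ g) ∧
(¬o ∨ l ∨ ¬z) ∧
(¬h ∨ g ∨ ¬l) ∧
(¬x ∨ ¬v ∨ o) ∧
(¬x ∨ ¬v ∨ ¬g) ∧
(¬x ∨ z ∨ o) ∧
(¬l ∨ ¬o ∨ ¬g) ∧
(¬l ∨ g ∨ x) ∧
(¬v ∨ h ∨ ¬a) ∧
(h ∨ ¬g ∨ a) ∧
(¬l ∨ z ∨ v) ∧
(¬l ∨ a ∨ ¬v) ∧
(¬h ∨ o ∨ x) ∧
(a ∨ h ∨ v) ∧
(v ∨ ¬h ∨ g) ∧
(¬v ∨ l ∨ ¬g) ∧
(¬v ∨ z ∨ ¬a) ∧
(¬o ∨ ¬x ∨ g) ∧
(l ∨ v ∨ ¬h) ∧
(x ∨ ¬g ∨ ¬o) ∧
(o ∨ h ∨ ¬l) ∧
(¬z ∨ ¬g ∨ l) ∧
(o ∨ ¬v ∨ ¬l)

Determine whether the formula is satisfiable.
Yes

Yes, the formula is satisfiable.

One satisfying assignment is: h=False, g=False, o=False, x=False, l=False, v=True, a=False, z=False

Verification: With this assignment, all 34 clauses evaluate to true.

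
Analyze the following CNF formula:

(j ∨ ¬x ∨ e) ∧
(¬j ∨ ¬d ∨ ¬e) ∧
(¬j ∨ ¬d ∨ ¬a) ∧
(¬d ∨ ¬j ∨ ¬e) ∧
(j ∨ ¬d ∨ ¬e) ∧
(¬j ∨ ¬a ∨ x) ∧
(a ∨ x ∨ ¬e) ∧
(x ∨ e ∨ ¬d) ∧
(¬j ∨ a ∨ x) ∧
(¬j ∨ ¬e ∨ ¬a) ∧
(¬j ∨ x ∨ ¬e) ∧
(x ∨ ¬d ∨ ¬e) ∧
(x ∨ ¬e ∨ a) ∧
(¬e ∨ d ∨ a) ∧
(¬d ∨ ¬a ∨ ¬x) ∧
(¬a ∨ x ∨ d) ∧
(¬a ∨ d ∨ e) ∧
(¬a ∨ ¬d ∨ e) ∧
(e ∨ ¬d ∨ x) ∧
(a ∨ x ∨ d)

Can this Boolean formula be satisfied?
Yes

Yes, the formula is satisfiable.

One satisfying assignment is: x=True, d=False, j=True, e=False, a=False

Verification: With this assignment, all 20 clauses evaluate to true.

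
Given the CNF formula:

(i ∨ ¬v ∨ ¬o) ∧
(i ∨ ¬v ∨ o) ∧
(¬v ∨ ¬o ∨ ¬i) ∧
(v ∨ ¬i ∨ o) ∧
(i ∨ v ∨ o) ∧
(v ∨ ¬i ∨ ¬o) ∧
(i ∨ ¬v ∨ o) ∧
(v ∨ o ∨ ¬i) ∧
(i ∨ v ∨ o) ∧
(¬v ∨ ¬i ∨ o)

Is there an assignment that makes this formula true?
Yes

Yes, the formula is satisfiable.

One satisfying assignment is: o=True, v=False, i=False

Verification: With this assignment, all 10 clauses evaluate to true.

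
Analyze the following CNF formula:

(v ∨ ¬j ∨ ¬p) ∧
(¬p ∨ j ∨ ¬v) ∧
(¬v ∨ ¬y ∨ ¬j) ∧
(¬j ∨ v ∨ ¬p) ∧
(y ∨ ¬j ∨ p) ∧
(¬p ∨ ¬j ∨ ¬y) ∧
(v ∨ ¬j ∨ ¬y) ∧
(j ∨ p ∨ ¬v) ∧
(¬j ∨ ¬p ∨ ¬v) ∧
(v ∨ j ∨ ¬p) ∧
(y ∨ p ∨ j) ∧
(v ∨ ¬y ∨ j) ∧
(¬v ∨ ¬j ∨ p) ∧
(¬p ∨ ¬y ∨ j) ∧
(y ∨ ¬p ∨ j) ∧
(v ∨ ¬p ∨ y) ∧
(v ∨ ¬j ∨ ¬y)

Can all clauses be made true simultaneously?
No

No, the formula is not satisfiable.

No assignment of truth values to the variables can make all 17 clauses true simultaneously.

The formula is UNSAT (unsatisfiable).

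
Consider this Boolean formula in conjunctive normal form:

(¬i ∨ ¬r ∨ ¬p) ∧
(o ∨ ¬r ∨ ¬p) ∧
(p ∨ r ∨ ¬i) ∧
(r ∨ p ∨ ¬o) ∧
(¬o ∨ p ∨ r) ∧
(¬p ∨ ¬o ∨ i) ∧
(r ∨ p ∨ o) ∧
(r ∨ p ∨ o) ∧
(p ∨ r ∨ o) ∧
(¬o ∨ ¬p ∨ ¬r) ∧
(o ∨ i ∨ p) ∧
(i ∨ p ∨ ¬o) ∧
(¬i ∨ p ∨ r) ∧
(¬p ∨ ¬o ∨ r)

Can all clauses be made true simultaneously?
Yes

Yes, the formula is satisfiable.

One satisfying assignment is: p=True, o=False, r=False, i=False

Verification: With this assignment, all 14 clauses evaluate to true.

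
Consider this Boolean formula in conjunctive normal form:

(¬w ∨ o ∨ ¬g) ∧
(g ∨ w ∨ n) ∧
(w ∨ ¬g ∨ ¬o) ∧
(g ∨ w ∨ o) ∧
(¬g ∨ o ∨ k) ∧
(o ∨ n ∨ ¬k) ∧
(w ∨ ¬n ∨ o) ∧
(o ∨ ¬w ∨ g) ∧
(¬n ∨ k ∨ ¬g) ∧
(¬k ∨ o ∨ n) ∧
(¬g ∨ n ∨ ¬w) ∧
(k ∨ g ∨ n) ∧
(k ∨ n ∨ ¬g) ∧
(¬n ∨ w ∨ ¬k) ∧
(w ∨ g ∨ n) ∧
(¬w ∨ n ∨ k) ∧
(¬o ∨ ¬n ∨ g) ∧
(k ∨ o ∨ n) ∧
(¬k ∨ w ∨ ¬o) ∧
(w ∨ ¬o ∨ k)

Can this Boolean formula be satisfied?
Yes

Yes, the formula is satisfiable.

One satisfying assignment is: o=True, g=False, w=True, k=True, n=False

Verification: With this assignment, all 20 clauses evaluate to true.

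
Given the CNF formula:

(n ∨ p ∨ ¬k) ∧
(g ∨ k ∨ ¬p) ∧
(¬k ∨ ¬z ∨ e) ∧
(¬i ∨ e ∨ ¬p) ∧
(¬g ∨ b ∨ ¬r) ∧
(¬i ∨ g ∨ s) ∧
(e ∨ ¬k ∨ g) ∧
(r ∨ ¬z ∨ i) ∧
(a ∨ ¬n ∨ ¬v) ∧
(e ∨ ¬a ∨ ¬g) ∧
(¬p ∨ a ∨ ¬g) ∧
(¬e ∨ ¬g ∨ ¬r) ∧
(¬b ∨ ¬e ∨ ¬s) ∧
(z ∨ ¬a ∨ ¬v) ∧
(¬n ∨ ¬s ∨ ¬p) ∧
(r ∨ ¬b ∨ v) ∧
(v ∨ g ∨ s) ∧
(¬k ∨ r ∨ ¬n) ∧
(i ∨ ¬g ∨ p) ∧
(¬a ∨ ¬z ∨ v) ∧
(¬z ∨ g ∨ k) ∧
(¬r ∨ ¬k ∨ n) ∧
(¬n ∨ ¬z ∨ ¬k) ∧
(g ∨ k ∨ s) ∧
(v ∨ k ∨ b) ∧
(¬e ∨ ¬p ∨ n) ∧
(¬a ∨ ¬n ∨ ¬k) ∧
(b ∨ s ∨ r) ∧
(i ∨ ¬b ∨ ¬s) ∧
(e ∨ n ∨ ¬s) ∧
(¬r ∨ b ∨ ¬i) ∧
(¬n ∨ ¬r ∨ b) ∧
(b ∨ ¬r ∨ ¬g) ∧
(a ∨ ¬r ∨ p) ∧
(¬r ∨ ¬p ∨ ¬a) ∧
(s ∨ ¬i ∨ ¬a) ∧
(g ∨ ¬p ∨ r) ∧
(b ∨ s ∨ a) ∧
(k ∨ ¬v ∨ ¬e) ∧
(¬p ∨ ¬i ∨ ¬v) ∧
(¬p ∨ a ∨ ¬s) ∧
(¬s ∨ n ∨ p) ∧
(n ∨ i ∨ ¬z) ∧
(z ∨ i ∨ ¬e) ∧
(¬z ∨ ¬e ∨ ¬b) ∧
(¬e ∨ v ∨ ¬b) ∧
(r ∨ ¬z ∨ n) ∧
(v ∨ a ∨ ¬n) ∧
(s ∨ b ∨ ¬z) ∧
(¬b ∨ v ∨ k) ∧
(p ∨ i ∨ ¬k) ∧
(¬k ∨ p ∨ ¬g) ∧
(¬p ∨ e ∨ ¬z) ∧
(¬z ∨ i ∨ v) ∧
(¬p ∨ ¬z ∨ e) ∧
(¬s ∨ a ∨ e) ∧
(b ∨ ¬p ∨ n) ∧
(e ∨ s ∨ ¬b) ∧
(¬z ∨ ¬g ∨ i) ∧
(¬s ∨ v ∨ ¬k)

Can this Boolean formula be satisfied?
No

No, the formula is not satisfiable.

No assignment of truth values to the variables can make all 60 clauses true simultaneously.

The formula is UNSAT (unsatisfiable).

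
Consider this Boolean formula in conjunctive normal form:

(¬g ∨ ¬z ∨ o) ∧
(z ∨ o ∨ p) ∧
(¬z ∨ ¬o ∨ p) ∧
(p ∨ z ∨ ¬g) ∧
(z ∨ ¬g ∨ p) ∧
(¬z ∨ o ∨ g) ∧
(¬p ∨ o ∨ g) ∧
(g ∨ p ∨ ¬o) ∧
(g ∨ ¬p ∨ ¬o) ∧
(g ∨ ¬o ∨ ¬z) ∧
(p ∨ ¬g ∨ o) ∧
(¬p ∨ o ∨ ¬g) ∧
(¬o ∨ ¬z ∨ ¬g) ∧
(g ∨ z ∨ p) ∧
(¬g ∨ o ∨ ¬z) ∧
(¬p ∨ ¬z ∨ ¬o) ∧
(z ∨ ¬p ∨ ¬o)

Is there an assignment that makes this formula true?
No

No, the formula is not satisfiable.

No assignment of truth values to the variables can make all 17 clauses true simultaneously.

The formula is UNSAT (unsatisfiable).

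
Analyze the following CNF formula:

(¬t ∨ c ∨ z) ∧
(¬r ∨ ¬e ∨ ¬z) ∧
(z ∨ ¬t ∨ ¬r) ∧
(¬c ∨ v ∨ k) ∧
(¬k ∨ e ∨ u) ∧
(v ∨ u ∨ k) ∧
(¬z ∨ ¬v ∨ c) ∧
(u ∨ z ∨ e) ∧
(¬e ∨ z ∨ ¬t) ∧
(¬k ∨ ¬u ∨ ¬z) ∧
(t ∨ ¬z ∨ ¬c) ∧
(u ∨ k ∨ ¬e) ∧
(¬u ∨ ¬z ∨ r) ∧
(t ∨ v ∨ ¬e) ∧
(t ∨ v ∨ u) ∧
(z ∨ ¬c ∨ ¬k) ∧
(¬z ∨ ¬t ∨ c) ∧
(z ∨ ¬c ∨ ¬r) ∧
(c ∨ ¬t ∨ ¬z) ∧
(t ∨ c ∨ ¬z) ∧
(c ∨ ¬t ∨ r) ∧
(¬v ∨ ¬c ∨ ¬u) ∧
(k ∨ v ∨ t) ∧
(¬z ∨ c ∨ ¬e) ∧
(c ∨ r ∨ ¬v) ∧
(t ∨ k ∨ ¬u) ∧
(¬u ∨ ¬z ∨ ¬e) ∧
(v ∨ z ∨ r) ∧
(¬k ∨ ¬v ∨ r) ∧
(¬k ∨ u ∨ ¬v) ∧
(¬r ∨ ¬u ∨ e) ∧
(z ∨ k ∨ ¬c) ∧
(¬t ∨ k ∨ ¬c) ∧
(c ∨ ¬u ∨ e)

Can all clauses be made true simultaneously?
Yes

Yes, the formula is satisfiable.

One satisfying assignment is: v=True, t=False, e=True, k=True, c=False, z=False, r=True, u=True

Verification: With this assignment, all 34 clauses evaluate to true.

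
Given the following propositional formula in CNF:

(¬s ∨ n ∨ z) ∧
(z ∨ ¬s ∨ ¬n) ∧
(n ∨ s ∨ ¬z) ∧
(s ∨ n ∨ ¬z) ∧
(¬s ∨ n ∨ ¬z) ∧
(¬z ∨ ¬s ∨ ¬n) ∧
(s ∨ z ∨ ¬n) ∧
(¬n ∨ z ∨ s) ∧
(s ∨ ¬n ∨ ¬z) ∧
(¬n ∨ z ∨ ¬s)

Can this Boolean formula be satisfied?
Yes

Yes, the formula is satisfiable.

One satisfying assignment is: n=False, z=False, s=False

Verification: With this assignment, all 10 clauses evaluate to true.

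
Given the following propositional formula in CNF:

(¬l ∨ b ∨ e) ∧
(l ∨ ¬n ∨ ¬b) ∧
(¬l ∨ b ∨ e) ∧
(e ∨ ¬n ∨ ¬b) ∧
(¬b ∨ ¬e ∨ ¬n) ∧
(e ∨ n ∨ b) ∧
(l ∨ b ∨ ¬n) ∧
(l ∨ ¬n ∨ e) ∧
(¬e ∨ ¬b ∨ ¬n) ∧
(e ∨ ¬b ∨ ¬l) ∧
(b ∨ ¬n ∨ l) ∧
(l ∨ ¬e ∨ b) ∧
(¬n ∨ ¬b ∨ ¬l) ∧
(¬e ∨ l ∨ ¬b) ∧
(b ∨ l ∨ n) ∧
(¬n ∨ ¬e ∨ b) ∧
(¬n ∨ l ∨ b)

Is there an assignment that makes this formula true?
Yes

Yes, the formula is satisfiable.

One satisfying assignment is: e=False, b=True, n=False, l=False

Verification: With this assignment, all 17 clauses evaluate to true.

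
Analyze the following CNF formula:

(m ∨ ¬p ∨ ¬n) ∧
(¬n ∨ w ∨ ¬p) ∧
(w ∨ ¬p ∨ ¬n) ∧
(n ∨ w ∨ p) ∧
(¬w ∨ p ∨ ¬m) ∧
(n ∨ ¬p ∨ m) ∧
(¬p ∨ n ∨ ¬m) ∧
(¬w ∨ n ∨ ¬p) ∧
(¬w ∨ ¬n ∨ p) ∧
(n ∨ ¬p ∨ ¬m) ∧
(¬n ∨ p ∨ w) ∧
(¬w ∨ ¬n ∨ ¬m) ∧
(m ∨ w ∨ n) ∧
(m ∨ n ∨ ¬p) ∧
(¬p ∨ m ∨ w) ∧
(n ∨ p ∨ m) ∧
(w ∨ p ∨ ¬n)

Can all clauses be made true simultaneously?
No

No, the formula is not satisfiable.

No assignment of truth values to the variables can make all 17 clauses true simultaneously.

The formula is UNSAT (unsatisfiable).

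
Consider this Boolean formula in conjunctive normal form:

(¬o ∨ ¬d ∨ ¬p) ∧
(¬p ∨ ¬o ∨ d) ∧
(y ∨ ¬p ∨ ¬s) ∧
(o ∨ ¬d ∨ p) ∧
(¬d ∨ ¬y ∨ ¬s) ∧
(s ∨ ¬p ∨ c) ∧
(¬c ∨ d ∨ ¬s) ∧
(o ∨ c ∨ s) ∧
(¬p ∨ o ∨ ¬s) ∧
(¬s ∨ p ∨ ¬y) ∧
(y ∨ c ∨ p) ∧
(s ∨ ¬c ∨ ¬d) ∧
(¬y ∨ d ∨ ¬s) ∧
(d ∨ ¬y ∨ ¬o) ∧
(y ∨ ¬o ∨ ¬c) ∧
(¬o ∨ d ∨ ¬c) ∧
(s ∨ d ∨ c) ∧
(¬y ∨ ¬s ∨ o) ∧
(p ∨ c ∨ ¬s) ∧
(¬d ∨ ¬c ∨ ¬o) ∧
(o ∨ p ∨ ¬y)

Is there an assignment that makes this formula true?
Yes

Yes, the formula is satisfiable.

One satisfying assignment is: p=False, o=True, y=True, s=False, d=True, c=False

Verification: With this assignment, all 21 clauses evaluate to true.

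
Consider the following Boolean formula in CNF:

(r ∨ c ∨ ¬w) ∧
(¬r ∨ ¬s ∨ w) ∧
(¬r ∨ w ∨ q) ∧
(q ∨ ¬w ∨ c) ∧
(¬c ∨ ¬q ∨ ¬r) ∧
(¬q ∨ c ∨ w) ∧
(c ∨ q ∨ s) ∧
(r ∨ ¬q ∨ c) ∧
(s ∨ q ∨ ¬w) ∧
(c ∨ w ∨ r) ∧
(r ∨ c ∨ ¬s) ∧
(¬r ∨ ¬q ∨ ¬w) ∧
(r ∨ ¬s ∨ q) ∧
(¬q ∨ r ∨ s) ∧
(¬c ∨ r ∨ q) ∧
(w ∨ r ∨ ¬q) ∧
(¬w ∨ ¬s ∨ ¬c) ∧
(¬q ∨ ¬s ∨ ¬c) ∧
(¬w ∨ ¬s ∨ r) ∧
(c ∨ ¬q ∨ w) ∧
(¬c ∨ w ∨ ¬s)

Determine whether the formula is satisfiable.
No

No, the formula is not satisfiable.

No assignment of truth values to the variables can make all 21 clauses true simultaneously.

The formula is UNSAT (unsatisfiable).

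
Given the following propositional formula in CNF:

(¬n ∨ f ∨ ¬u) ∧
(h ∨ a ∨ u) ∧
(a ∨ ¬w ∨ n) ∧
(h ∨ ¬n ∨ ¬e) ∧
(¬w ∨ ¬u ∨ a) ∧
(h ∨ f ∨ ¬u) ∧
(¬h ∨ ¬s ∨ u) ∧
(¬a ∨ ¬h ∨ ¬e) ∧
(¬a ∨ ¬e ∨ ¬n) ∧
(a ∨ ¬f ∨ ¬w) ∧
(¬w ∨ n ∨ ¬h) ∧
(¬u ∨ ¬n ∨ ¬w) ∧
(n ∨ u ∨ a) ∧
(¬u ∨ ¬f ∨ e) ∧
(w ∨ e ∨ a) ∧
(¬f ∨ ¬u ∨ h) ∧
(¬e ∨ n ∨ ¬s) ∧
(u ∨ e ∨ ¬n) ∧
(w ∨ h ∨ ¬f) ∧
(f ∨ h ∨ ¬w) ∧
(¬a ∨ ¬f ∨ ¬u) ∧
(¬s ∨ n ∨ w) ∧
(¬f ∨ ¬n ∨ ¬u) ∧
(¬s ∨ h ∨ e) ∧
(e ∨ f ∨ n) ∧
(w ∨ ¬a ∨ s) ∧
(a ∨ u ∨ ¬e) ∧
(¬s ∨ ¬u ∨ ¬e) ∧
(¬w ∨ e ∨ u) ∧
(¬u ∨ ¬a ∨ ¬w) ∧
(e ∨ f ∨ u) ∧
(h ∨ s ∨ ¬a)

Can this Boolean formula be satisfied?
Yes

Yes, the formula is satisfiable.

One satisfying assignment is: s=False, n=False, e=True, u=True, w=False, a=False, h=True, f=False

Verification: With this assignment, all 32 clauses evaluate to true.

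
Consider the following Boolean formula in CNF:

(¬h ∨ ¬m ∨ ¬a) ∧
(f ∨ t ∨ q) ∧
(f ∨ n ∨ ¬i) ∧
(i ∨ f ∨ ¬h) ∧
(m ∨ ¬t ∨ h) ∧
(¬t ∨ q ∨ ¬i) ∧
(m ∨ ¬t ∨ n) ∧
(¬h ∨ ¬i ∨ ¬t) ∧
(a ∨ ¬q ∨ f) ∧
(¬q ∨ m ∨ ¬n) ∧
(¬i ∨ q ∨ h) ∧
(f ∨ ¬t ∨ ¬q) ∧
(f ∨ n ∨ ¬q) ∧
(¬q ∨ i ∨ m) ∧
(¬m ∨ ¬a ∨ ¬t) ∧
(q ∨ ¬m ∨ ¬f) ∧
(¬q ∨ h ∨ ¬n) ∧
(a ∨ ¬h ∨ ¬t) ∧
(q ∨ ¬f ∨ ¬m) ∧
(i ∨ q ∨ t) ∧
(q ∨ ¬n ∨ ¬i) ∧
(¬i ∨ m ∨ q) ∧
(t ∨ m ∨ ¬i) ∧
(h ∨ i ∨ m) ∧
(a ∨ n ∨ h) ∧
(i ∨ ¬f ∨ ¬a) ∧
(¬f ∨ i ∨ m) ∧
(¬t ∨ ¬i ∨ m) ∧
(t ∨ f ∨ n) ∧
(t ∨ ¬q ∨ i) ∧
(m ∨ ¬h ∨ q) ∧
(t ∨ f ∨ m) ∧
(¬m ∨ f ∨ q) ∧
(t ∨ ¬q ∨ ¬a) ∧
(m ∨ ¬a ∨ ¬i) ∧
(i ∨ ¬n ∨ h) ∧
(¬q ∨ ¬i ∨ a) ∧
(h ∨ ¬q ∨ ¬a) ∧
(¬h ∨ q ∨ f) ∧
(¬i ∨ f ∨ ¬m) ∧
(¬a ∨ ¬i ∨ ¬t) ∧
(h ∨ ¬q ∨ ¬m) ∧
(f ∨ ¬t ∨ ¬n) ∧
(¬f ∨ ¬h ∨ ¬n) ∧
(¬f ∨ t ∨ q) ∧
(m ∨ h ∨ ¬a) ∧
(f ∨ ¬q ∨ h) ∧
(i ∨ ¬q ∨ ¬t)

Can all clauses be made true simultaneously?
No

No, the formula is not satisfiable.

No assignment of truth values to the variables can make all 48 clauses true simultaneously.

The formula is UNSAT (unsatisfiable).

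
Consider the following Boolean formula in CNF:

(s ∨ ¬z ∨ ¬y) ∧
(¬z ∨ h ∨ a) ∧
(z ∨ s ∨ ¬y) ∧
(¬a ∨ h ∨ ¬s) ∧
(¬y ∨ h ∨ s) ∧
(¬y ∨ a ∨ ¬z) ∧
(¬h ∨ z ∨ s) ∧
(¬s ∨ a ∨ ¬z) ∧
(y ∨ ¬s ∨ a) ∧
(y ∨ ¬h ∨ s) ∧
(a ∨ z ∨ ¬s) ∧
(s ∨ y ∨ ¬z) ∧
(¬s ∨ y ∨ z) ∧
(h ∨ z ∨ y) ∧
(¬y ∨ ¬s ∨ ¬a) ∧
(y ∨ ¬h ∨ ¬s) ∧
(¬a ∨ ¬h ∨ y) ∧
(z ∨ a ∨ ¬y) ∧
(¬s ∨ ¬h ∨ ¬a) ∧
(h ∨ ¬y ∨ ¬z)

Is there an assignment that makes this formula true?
No

No, the formula is not satisfiable.

No assignment of truth values to the variables can make all 20 clauses true simultaneously.

The formula is UNSAT (unsatisfiable).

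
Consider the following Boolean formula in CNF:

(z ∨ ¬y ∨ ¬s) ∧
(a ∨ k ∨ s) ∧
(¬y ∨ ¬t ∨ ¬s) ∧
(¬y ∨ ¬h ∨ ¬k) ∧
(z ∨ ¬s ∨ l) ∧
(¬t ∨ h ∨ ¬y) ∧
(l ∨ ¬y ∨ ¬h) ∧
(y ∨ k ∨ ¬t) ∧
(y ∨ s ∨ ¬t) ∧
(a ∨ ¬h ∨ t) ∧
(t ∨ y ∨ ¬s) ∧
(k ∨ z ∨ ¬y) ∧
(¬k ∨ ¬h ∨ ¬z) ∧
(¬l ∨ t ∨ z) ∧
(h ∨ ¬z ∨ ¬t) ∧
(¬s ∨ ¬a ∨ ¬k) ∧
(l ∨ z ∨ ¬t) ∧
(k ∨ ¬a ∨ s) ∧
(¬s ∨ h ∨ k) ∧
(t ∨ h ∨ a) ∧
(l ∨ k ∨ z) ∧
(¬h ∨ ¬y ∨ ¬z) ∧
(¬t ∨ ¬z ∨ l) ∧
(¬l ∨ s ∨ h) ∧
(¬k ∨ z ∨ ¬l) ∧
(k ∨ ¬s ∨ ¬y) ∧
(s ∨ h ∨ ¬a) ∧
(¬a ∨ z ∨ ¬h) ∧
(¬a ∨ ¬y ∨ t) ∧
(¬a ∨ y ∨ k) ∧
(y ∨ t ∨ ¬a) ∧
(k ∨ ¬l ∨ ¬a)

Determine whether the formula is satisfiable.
No

No, the formula is not satisfiable.

No assignment of truth values to the variables can make all 32 clauses true simultaneously.

The formula is UNSAT (unsatisfiable).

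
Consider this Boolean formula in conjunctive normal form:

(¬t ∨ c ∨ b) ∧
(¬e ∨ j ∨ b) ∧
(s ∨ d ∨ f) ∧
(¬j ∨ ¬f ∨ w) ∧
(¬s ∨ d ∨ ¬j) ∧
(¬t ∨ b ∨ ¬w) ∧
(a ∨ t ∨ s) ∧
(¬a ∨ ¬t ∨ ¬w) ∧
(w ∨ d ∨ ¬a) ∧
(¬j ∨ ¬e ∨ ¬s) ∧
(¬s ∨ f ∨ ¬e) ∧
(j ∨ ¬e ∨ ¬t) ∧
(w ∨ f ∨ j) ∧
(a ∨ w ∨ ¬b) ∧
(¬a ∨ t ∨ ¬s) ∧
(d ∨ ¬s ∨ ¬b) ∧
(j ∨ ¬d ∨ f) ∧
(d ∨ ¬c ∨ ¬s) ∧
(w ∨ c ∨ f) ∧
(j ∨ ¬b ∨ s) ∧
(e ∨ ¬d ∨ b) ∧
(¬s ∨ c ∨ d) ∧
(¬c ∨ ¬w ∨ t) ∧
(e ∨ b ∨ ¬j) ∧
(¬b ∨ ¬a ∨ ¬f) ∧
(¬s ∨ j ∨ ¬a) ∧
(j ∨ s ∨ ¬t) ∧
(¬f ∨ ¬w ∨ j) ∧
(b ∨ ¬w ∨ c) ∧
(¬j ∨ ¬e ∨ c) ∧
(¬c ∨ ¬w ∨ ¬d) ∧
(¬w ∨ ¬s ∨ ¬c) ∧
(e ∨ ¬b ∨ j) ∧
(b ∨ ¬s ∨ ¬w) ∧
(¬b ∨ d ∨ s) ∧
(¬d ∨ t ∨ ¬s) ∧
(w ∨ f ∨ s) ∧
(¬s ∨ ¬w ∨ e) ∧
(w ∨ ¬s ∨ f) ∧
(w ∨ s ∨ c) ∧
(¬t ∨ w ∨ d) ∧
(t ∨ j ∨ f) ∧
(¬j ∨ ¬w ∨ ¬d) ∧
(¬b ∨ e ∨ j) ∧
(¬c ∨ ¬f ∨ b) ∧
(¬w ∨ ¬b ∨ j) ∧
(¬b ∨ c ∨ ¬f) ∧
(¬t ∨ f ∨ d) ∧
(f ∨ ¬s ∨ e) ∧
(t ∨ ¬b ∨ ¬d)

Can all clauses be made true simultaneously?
No

No, the formula is not satisfiable.

No assignment of truth values to the variables can make all 50 clauses true simultaneously.

The formula is UNSAT (unsatisfiable).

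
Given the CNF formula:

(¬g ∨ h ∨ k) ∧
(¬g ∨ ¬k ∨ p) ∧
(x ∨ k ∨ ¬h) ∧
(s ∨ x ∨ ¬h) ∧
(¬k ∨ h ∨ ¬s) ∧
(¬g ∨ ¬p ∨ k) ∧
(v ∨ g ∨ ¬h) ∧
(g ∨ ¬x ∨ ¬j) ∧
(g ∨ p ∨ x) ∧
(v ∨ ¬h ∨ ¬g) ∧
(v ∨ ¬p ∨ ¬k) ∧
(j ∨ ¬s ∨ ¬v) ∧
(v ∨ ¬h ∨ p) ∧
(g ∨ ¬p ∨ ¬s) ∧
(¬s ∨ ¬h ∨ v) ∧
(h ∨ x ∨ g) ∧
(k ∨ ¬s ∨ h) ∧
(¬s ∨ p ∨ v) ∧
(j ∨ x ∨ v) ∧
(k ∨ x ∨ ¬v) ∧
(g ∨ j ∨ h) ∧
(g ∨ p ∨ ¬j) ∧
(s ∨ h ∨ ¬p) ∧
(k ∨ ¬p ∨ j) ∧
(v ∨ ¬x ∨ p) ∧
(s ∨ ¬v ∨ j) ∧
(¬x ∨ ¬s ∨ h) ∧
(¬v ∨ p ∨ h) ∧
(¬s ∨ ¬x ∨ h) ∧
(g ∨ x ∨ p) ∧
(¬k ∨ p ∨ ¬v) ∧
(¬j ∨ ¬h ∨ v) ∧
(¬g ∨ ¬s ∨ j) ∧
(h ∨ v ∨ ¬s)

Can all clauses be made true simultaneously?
Yes

Yes, the formula is satisfiable.

One satisfying assignment is: s=False, j=True, p=True, k=True, h=True, v=True, g=True, x=True

Verification: With this assignment, all 34 clauses evaluate to true.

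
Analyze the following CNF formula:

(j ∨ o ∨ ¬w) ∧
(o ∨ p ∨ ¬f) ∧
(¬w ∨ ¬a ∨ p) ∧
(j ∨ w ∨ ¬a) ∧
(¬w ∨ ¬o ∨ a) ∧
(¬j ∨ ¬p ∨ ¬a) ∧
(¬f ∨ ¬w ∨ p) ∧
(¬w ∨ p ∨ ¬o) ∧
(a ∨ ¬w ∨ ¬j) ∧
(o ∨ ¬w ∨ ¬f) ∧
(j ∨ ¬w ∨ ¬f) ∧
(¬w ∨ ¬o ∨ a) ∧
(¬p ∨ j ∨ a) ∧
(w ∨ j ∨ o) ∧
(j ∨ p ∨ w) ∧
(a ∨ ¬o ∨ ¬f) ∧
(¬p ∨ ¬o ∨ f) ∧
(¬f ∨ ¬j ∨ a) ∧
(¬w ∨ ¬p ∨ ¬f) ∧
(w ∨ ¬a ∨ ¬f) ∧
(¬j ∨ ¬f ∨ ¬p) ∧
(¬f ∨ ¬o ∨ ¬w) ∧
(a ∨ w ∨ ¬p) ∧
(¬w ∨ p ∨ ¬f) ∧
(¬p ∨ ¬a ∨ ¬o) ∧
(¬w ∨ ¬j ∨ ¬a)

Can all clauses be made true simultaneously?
Yes

Yes, the formula is satisfiable.

One satisfying assignment is: o=False, p=False, f=False, j=True, a=False, w=False

Verification: With this assignment, all 26 clauses evaluate to true.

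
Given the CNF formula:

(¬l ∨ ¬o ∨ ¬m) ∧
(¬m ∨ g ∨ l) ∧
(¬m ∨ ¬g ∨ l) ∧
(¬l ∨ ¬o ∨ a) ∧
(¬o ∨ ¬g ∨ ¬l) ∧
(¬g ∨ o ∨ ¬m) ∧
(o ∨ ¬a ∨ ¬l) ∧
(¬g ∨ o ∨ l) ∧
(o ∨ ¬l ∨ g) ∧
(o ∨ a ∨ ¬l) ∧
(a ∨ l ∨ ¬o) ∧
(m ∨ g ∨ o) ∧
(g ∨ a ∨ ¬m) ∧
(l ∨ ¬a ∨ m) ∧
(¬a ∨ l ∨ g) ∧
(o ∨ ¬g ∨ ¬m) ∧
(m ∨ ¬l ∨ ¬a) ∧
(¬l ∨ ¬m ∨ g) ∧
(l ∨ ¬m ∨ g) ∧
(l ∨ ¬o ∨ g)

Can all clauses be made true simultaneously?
No

No, the formula is not satisfiable.

No assignment of truth values to the variables can make all 20 clauses true simultaneously.

The formula is UNSAT (unsatisfiable).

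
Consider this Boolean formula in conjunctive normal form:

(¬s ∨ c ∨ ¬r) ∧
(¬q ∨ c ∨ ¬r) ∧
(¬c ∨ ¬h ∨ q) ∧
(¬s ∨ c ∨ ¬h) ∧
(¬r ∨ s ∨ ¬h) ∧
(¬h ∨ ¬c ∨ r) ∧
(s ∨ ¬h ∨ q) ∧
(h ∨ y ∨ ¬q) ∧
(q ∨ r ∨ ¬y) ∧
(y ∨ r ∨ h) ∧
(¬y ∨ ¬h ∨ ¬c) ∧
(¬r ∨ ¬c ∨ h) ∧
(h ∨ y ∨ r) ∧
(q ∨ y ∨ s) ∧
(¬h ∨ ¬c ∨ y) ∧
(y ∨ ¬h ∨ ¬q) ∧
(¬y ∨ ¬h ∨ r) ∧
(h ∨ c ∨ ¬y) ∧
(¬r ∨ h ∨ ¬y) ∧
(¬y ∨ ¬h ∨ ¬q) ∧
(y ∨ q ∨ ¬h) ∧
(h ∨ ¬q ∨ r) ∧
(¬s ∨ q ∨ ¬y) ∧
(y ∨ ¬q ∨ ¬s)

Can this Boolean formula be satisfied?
No

No, the formula is not satisfiable.

No assignment of truth values to the variables can make all 24 clauses true simultaneously.

The formula is UNSAT (unsatisfiable).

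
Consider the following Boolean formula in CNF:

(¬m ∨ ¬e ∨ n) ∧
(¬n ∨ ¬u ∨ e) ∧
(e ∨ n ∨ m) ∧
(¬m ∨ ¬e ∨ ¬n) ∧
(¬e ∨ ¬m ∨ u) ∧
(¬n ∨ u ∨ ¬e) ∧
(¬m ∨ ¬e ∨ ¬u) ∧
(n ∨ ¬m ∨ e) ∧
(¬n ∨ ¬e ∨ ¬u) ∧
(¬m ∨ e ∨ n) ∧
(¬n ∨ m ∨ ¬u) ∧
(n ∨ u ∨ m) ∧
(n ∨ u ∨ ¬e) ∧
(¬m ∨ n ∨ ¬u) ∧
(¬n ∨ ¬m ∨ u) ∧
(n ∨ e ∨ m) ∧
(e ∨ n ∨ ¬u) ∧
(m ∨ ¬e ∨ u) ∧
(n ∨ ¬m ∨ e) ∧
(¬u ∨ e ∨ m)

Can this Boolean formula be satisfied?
Yes

Yes, the formula is satisfiable.

One satisfying assignment is: u=False, e=False, n=True, m=False

Verification: With this assignment, all 20 clauses evaluate to true.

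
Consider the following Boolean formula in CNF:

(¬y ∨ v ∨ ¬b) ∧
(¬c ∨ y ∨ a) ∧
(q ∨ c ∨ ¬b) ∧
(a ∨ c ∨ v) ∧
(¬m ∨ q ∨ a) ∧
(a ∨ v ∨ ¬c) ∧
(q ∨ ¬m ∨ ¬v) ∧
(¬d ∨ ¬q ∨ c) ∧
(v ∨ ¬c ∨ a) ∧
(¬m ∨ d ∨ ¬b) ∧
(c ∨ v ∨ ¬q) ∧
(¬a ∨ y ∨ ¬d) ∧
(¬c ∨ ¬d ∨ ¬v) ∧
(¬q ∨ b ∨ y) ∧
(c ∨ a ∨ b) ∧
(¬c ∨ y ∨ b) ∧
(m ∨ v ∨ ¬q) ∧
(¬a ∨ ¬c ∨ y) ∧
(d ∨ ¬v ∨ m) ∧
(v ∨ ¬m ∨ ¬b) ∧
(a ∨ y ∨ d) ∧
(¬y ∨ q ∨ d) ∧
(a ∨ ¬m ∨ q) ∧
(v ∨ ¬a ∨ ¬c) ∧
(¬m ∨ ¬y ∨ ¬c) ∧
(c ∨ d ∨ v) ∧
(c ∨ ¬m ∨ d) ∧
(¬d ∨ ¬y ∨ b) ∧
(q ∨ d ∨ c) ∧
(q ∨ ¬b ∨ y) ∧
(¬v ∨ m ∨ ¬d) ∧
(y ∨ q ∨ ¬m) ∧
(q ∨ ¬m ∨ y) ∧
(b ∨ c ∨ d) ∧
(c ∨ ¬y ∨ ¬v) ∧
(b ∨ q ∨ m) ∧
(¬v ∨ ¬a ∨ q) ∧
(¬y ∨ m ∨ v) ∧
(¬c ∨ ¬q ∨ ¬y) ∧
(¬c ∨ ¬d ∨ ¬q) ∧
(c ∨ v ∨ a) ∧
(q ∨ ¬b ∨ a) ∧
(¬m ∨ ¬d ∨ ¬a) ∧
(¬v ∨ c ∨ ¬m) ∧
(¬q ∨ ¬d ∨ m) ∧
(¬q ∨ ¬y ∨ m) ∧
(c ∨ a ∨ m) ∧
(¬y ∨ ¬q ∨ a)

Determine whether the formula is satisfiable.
No

No, the formula is not satisfiable.

No assignment of truth values to the variables can make all 48 clauses true simultaneously.

The formula is UNSAT (unsatisfiable).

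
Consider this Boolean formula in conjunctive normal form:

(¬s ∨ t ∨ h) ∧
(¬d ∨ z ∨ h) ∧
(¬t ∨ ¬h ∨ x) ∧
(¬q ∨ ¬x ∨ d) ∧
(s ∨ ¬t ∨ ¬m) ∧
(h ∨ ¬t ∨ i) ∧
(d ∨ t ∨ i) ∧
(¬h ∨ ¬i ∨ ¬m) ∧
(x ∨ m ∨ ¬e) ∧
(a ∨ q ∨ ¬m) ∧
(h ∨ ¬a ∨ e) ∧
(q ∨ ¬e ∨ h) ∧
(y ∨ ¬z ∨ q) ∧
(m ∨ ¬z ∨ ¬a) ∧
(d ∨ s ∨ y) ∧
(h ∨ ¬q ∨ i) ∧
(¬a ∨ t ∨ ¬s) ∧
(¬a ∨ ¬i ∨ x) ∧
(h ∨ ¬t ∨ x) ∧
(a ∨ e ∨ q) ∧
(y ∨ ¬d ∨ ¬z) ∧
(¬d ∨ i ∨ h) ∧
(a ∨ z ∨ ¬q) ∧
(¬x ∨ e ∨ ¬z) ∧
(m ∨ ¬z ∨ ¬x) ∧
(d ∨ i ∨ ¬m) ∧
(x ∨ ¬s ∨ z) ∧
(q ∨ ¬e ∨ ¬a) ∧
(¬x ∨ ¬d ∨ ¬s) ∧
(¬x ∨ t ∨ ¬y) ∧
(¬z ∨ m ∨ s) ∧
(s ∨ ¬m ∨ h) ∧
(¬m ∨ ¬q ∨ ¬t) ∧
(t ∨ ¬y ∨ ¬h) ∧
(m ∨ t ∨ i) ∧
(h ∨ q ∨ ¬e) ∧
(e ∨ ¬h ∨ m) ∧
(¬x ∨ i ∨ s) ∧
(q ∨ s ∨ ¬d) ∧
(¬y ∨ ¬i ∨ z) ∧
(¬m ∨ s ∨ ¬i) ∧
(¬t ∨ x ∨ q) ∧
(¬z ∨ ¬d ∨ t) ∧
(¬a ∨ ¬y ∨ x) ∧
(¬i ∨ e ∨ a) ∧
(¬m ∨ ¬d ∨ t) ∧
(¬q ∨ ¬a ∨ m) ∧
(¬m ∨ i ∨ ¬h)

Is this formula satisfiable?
Yes

Yes, the formula is satisfiable.

One satisfying assignment is: m=False, e=True, i=False, x=True, t=True, z=False, d=False, q=False, h=True, s=True, y=False, a=False

Verification: With this assignment, all 48 clauses evaluate to true.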